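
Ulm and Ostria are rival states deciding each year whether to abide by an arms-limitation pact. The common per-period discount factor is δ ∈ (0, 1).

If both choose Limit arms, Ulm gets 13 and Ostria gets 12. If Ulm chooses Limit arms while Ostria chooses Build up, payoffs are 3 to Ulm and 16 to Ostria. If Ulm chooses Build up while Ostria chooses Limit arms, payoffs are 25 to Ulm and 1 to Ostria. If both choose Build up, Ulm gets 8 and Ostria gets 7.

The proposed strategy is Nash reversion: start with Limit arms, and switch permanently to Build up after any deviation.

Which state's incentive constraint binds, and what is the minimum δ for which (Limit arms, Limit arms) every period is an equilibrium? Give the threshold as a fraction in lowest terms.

Ulm's threshold: (25−13)/(25−8) = 12/17.
Ostria's threshold: (16−12)/(16−7) = 4/9.
12/17 > 4/9, so Ulm binds and δ* = 12/17.

Ulm; δ ≥ 12/17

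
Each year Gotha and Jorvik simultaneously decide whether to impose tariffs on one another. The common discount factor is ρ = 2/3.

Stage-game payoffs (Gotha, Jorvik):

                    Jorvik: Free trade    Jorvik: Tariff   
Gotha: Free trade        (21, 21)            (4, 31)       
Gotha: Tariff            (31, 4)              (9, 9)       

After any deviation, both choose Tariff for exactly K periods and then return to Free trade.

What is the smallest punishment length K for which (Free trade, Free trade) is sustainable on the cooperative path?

IC: ρ(1−ρ^K)/(1−ρ) ≥ (31−21)/(21−9) = 5/6.
With ρ = 2/3: need 1 − ρ^K ≥ 5/6·(1−2/3)/(2/3), i.e. ρ^K ≤ 0.5833.
Since (2/3)^1 = 0.6667 and (2/3)^2 = 0.4444, the smallest such K is 2.

2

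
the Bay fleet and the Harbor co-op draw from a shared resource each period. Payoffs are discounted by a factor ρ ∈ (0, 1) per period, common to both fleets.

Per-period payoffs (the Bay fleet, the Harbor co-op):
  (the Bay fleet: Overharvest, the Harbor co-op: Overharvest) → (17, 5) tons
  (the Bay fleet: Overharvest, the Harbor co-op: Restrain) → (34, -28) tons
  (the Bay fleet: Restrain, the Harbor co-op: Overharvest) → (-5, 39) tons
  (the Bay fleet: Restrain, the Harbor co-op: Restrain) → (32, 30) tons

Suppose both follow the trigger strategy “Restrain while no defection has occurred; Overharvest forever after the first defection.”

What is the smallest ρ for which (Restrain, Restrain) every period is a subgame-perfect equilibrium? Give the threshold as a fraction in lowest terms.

9/34

the Bay fleet's threshold: (34−32)/(34−17) = 2/17.
the Harbor co-op's threshold: (39−30)/(39−5) = 9/34.
2/17 < 9/34, so the Harbor co-op binds and ρ* = 9/34.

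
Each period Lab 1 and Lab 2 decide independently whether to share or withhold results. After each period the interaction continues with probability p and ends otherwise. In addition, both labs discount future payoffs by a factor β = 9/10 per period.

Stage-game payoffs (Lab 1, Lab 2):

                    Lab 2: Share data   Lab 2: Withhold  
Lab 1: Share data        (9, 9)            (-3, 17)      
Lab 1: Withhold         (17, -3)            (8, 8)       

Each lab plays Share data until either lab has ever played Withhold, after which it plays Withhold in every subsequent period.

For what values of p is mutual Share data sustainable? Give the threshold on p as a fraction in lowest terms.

With continuation probability p and discount β, the effective per-period discount factor is βp.
Grim-trigger IC: βp ≥ (17−9)/(17−8) = 8/9.
So p ≥ (8/9)/(9/10) = 80/81.

80/81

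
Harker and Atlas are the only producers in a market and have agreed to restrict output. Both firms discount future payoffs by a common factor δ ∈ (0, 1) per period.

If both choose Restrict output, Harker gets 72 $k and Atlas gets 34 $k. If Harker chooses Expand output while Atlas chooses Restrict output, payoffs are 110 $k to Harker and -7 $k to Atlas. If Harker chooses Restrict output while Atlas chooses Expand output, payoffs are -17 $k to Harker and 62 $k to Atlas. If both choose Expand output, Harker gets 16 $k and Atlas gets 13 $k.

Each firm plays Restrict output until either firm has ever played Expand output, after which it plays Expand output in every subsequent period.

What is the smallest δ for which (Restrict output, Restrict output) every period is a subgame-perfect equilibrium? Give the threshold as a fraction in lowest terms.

4/7

Harker's threshold: (110−72)/(110−16) = 19/47.
Atlas's threshold: (62−34)/(62−13) = 4/7.
19/47 < 4/7, so Atlas binds and δ* = 4/7.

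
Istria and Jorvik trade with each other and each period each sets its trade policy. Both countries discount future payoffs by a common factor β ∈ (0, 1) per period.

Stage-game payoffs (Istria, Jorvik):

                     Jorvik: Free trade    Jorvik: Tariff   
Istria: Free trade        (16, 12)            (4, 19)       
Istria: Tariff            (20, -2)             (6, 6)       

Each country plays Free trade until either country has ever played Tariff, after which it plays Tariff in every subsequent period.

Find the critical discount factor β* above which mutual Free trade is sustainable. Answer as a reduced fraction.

7/13

Istria's threshold: (20−16)/(20−6) = 2/7.
Jorvik's threshold: (19−12)/(19−6) = 7/13.
2/7 < 7/13, so Jorvik binds and β* = 7/13.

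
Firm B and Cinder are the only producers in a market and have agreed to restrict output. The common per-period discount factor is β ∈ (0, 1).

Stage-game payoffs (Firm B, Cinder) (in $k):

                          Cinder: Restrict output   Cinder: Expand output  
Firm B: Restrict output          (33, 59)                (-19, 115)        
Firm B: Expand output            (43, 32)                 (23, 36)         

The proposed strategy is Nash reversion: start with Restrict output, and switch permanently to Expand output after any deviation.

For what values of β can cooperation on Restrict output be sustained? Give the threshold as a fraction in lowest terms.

Firm B's threshold: (43−33)/(43−23) = 1/2.
Cinder's threshold: (115−59)/(115−36) = 56/79.
1/2 < 56/79, so Cinder binds and β* = 56/79.

56/79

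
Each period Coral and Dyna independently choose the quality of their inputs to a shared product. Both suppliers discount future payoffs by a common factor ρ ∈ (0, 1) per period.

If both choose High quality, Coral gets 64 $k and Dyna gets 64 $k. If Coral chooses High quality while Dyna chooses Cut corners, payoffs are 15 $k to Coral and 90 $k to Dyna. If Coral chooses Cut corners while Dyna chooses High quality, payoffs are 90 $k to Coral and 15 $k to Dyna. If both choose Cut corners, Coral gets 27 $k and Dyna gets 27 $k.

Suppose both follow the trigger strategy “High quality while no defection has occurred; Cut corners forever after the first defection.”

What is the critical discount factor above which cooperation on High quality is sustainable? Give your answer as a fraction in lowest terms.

26/63

Under grim trigger the critical discount factor is (T−C)/(T−P) with T = 90, C = 64, P = 27.
ρ* = (90−64)/(90−27) = 26/63.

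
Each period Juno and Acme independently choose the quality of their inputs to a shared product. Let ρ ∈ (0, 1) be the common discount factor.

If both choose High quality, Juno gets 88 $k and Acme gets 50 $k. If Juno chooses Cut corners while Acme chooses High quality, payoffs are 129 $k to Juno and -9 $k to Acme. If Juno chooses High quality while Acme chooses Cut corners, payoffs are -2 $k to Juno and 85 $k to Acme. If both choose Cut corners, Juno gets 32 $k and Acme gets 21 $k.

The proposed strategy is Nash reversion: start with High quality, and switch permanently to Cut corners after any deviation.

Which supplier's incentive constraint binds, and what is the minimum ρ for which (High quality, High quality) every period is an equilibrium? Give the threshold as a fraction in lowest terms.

For Juno: deviation gain 129−88 = 41, per-period punishment loss 88−32 = 56. IC gives ρ ≥ 41/97.
For Acme: gain 35, loss 29 per period, so ρ ≥ 35/64.
The tighter constraint is Acme's, so cooperation needs ρ ≥ 35/64.

Acme; ρ ≥ 35/64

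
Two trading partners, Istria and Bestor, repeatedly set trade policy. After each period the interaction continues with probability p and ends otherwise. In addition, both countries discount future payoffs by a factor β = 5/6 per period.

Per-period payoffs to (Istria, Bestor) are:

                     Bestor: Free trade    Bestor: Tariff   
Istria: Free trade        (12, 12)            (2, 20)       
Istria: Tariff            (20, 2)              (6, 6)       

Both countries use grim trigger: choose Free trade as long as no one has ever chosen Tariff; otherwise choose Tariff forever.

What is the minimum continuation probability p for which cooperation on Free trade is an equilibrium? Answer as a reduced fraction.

Expected continuation weight on next period's payoff is β·p = 5/6·p, which plays the role of the discount factor.
Cooperation requires 5/6·p ≥ (20−12)/(20−6) = 4/7, hence p ≥ 24/35.

24/35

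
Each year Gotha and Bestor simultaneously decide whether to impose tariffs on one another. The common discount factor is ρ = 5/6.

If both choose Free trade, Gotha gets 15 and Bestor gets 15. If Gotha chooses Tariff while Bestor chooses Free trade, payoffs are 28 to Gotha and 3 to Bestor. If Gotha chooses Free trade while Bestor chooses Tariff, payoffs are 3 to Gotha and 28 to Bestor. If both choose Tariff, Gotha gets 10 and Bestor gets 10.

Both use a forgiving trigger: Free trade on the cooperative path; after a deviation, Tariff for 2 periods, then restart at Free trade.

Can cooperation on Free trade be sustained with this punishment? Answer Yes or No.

IC: ρ+…+ρ^2 ≥ (28−15)/(15−10) = 13/5.
At ρ = 5/6: partial sum = 1.5278 < 2.6000. Cooperation not sustainable.

No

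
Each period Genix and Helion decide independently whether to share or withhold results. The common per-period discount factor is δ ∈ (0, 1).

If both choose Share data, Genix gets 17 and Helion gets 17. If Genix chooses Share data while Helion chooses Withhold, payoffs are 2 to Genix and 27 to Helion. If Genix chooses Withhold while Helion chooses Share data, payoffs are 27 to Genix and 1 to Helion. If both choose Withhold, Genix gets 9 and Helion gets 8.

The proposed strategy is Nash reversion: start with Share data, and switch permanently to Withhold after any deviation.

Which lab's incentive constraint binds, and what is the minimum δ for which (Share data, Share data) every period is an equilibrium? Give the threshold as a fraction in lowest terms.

Genix's threshold: (27−17)/(27−9) = 5/9.
Helion's threshold: (27−17)/(27−8) = 10/19.
5/9 > 10/19, so Genix binds and δ* = 5/9.

Genix; δ ≥ 5/9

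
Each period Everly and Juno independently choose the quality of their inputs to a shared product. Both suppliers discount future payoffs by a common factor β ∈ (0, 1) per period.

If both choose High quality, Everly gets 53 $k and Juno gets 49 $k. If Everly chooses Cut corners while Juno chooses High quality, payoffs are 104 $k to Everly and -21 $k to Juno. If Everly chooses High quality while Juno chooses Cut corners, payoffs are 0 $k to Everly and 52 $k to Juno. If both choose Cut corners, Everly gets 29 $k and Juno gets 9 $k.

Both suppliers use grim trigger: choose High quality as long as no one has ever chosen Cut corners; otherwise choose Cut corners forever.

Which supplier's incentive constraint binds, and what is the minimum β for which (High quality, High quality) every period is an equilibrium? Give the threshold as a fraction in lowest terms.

For Everly: deviation gain 104−53 = 51, per-period punishment loss 53−29 = 24. IC gives β ≥ 51/75 = 17/25.
For Juno: gain 3, loss 40 per period, so β ≥ 3/43.
The tighter constraint is Everly's, so cooperation needs β ≥ 17/25.

Everly; β ≥ 17/25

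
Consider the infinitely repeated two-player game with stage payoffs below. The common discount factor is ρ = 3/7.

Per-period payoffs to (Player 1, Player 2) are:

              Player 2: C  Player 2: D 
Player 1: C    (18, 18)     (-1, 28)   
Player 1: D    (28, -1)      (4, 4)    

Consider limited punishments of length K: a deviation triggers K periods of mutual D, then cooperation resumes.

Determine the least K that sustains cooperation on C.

No profitable deviation requires (18−4)(ρ+…+ρ^K) ≥ 28−18, i.e. ρ+…+ρ^K ≥ 5/7 ≈ 0.7143.
With ρ = 3/7, the partial sums are K=1: 0.4286, K=2: 0.6122, K=3: 0.6910, K=4: 0.7247.
K = 4 is the first length at which the sum reaches 0.7143.

4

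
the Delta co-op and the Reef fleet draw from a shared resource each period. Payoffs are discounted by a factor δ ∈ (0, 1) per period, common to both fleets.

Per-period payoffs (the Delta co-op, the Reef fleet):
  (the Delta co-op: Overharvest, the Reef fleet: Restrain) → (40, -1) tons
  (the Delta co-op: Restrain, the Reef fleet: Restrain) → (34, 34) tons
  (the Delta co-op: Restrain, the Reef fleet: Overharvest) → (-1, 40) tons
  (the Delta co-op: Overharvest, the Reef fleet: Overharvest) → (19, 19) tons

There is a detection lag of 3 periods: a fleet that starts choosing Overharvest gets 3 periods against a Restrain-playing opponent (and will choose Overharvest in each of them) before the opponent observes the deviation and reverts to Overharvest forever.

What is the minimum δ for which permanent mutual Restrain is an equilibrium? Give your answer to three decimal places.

0.659

Deviating for the 3 undetected periods gains 40−34 = 6 per period over cooperation, then loses 34−19 = 15 per period forever once punishment starts.
Gain: 6(1 + δ + … + δ^2); loss: 15·δ^3/(1−δ).
No profitable deviation ⇔ 6(1−δ^3) ≤ 15·δ^3, i.e. δ^3 ≥ 6/(6+15) = 2/7.
Hence δ ≥ (2/7)^(1/3) ≈ 0.659.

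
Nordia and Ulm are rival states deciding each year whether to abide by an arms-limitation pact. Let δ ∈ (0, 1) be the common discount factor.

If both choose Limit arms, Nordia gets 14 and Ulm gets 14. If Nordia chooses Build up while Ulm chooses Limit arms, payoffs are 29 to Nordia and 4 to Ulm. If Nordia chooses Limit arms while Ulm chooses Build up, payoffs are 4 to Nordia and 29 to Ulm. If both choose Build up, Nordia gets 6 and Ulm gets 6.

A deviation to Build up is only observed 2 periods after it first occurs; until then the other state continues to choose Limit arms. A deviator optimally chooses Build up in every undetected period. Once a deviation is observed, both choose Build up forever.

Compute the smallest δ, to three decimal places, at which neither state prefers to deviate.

A deviator earns 29 for 2 periods, then 6 forever; cooperating earns 14 forever. Multiplying the IC by (1−δ):
14 ≥ 29(1−δ^2) + 6δ^2, so 23·δ^2 ≥ 15 and δ^2 ≥ 15/23.
δ ≥ (15/23)^(1/2) ≈ 0.808.

0.808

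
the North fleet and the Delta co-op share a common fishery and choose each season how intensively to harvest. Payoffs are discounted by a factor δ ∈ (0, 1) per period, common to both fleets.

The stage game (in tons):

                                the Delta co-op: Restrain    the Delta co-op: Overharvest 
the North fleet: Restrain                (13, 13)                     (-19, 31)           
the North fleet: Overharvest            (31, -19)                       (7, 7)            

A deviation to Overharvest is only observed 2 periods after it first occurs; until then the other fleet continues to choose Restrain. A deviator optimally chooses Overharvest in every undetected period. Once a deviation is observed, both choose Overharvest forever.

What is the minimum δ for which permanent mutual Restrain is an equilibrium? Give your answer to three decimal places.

Deviating for the 2 undetected periods gains 31−13 = 18 per period over cooperation, then loses 13−7 = 6 per period forever once punishment starts.
Gain: 18(1 + δ + … + δ^1); loss: 6·δ^2/(1−δ).
No profitable deviation ⇔ 18(1−δ^2) ≤ 6·δ^2, i.e. δ^2 ≥ 18/(18+6) = 3/4.
Hence δ ≥ (3/4)^(1/2) ≈ 0.866.

0.866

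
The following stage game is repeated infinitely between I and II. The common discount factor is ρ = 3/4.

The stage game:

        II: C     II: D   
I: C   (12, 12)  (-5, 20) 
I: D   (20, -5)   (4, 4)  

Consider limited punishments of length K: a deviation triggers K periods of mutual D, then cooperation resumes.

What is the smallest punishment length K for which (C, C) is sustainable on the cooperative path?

2

IC: ρ(1−ρ^K)/(1−ρ) ≥ (20−12)/(12−4) = 1.
With ρ = 3/4: need 1 − ρ^K ≥ 1·(1−3/4)/(3/4), i.e. ρ^K ≤ 0.6667.
Since (3/4)^1 = 0.7500 and (3/4)^2 = 0.5625, the smallest such K is 2.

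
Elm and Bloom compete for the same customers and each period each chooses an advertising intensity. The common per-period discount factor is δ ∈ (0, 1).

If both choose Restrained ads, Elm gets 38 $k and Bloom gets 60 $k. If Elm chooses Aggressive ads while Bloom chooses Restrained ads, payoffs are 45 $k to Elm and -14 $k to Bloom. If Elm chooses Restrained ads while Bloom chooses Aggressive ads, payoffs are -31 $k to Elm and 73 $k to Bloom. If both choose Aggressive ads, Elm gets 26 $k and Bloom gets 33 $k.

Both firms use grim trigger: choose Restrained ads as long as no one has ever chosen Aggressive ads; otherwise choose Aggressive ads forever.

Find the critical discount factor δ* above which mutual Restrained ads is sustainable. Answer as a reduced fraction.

7/19

Elm's threshold: (45−38)/(45−26) = 7/19.
Bloom's threshold: (73−60)/(73−33) = 13/40.
7/19 > 13/40, so Elm binds and δ* = 7/19.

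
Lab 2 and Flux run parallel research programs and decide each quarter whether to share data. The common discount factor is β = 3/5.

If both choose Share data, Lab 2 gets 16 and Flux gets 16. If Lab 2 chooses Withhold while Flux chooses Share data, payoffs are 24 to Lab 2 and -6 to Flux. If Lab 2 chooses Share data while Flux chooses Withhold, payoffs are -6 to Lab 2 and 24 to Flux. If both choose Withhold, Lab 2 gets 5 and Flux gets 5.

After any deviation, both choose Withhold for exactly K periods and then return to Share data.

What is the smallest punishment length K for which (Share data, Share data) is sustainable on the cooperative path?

2

IC: β(1−β^K)/(1−β) ≥ (24−16)/(16−5) = 8/11.
With β = 3/5: need 1 − β^K ≥ 8/11·(1−3/5)/(3/5), i.e. β^K ≤ 0.5152.
Since (3/5)^1 = 0.6000 and (3/5)^2 = 0.3600, the smallest such K is 2.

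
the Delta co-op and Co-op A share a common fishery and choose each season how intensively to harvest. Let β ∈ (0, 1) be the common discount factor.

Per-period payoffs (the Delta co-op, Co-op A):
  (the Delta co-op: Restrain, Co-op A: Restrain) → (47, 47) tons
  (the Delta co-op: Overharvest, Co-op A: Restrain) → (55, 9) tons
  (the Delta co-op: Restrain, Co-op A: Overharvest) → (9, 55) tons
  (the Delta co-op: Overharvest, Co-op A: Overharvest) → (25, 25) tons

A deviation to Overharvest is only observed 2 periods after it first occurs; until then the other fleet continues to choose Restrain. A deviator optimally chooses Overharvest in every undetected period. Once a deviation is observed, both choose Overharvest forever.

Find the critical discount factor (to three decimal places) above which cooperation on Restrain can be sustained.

A deviator earns 55 for 2 periods, then 25 forever; cooperating earns 47 forever. Multiplying the IC by (1−β):
47 ≥ 55(1−β^2) + 25β^2, so 30·β^2 ≥ 8 and β^2 ≥ 4/15.
β ≥ (4/15)^(1/2) ≈ 0.516.

0.516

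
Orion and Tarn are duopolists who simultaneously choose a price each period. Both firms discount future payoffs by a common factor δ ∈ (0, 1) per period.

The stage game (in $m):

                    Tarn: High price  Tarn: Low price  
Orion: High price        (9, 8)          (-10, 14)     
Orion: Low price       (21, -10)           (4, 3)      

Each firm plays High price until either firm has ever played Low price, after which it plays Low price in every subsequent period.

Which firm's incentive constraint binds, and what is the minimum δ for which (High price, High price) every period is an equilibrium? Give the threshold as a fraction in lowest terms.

Orion's threshold: (21−9)/(21−4) = 12/17.
Tarn's threshold: (14−8)/(14−3) = 6/11.
12/17 > 6/11, so Orion binds and δ* = 12/17.

Orion; δ ≥ 12/17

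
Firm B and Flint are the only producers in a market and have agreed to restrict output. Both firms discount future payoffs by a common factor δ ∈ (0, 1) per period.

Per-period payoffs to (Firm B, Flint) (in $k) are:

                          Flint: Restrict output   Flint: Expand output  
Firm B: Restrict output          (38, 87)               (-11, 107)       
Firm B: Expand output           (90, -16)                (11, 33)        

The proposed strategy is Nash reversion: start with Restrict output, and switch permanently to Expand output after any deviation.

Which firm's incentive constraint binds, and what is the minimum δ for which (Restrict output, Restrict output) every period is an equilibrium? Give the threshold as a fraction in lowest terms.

Firm B; δ ≥ 52/79

For Firm B: deviation gain 90−38 = 52, per-period punishment loss 38−11 = 27. IC gives δ ≥ 52/79.
For Flint: gain 20, loss 54 per period, so δ ≥ 20/74 = 10/37.
The tighter constraint is Firm B's, so cooperation needs δ ≥ 52/79.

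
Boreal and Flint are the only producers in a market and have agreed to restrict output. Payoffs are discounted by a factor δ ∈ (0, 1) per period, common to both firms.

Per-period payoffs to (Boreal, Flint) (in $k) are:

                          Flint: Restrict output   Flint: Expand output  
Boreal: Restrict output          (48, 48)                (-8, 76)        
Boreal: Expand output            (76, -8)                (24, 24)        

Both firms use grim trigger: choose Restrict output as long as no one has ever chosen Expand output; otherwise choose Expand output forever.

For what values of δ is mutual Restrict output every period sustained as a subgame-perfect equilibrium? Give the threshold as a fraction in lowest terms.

48/(1−δ) ≥ 76 + 24δ/(1−δ)
48 ≥ 76 − 52δ
δ ≥ 28/52 = 7/13.

7/13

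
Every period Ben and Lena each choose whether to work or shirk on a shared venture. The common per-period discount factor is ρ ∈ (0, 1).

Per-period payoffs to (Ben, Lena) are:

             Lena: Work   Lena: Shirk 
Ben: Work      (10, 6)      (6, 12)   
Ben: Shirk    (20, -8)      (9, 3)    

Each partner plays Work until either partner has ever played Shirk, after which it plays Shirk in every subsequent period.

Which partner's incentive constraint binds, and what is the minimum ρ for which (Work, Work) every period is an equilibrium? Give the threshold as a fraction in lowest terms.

Ben: cooperation gives 10 each period; deviation gives 20 once then 9 forever.
  10/(1−ρ) ≥ 20 + 9ρ/(1−ρ) ⇒ ρ ≥ 10/11.
Lena: cooperation gives 6 each period; deviation gives 12 once then 3 forever.
  ρ ≥ 6/9 = 2/3.
Both must hold, so the binding constraint is Ben's: ρ ≥ 10/11.

Ben; ρ ≥ 10/11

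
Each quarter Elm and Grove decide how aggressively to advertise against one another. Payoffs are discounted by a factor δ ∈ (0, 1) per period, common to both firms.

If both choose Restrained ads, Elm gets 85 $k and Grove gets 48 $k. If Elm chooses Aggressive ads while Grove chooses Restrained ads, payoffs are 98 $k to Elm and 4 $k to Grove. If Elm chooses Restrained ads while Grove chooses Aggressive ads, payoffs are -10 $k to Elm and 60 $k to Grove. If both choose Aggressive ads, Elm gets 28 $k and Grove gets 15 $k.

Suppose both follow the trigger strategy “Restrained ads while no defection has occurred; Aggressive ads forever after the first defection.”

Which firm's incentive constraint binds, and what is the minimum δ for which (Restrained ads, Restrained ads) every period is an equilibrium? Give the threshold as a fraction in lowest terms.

Elm: cooperation gives 85 each period; deviation gives 98 once then 28 forever.
  85/(1−δ) ≥ 98 + 28δ/(1−δ) ⇒ δ ≥ 13/70.
Grove: cooperation gives 48 each period; deviation gives 60 once then 15 forever.
  δ ≥ 12/45 = 4/15.
Both must hold, so the binding constraint is Grove's: δ ≥ 4/15.

Grove; δ ≥ 4/15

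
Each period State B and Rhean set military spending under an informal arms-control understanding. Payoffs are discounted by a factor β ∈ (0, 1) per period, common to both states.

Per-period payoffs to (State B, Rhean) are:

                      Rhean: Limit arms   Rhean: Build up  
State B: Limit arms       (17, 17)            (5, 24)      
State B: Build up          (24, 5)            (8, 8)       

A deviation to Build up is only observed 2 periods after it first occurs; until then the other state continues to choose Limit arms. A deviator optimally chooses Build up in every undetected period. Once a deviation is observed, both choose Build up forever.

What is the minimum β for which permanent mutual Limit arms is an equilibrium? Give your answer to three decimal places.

0.661

The best deviation is to choose Build up for all 2 undetected periods, earning 24 each, then 8 forever once detected.
Deviation value: 24(1−β^2)/(1−β) + 8β^2/(1−β); cooperation value: 17/(1−β).
IC: 17 ≥ 24(1−β^2) + 8β^2 = 24 − 16β^2.
So β^2 ≥ 7/16, giving β ≥ (7/16)^(1/2) ≈ 0.661.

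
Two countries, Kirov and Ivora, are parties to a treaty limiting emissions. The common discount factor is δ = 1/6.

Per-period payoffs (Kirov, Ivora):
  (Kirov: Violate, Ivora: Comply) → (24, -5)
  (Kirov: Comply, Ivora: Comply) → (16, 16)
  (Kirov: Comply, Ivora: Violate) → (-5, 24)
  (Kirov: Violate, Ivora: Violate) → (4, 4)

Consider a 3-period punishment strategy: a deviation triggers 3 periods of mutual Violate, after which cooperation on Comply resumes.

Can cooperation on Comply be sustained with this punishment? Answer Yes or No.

A one-shot deviation gives 24 now, then 4 for 3 periods, then back to 16.
Gain from deviating: (24−16) today; loss: (16−4) in each of the next 3 periods.
No-deviation condition: (16−4)(δ+…+δ^3) ≥ 24−16, i.e. δ+…+δ^3 ≥ 2/3.
At δ = 1/6: δ+…+δ^3 = 0.1991 < 0.6667.
So cooperation is not sustainable.

No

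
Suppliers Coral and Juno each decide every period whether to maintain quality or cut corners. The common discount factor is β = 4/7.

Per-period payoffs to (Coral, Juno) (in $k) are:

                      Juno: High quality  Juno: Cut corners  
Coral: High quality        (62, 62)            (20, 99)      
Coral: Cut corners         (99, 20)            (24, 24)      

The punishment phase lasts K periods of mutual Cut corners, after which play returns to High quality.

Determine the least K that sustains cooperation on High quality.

3

Need Σ_{k=1}^{K} β^k ≥ (99−62)/(62−24) = 0.9737 at β = 4/7.
At K = 2 the sum is 0.8980 < 0.9737; at K = 3 it is 1.0845 ≥ 0.9737.
So the minimum punishment length is K = 3.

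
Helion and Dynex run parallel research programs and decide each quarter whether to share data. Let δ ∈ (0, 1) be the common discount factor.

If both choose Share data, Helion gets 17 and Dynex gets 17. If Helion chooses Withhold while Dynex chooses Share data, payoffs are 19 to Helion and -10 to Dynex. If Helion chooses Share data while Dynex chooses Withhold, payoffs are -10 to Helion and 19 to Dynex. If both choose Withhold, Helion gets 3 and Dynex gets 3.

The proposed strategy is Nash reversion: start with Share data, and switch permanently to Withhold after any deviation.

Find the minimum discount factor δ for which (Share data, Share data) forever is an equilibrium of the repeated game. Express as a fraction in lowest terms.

1/8

17/(1−δ) ≥ 19 + 3δ/(1−δ)
17 ≥ 19 − 16δ
δ ≥ 2/16 = 1/8.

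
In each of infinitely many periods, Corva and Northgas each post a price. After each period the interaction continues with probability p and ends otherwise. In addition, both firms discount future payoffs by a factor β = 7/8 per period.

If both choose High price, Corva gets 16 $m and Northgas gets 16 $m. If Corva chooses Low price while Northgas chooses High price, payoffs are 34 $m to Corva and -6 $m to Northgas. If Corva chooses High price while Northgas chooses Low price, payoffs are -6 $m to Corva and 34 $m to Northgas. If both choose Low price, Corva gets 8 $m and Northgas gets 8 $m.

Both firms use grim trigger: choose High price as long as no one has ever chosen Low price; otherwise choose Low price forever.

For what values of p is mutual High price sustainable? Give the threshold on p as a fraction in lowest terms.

Expected continuation weight on next period's payoff is β·p = 7/8·p, which plays the role of the discount factor.
Cooperation requires 7/8·p ≥ (34−16)/(34−8) = 9/13, hence p ≥ 72/91.

72/91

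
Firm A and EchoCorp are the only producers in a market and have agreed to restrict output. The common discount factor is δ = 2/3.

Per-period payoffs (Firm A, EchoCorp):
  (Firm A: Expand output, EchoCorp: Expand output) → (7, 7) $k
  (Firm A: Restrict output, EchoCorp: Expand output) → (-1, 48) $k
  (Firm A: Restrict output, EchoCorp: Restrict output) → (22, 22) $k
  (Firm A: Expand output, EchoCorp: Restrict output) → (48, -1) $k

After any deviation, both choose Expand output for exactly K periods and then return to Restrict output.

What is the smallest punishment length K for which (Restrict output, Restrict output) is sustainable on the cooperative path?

5

Need Σ_{k=1}^{K} δ^k ≥ (48−22)/(22−7) = 1.7333 at δ = 2/3.
At K = 4 the sum is 1.6049 < 1.7333; at K = 5 it is 1.7366 ≥ 1.7333.
So the minimum punishment length is K = 5.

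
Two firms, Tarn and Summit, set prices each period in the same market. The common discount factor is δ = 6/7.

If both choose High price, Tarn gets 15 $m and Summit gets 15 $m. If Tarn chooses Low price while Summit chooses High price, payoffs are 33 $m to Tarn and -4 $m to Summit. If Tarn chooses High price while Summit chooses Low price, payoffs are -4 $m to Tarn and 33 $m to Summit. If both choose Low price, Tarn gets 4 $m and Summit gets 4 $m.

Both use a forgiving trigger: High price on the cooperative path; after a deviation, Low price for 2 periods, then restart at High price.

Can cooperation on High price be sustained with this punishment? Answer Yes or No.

Comparing payoff streams over the 3 periods until play realigns: cooperate → 15(1+δ+…+δ^2); deviate → 33 + 4(δ+…+δ^2).
Cooperation is sustained iff (15−4)(δ+…+δ^2) ≥ 33−15.
δ+…+δ^2 = 6/7·(1−(6/7)^2)/(1−6/7) = 1.5918, and (33−15)/(15−4) = 1.6364.
1.5918 < 1.6364, so cooperation is not sustainable.

No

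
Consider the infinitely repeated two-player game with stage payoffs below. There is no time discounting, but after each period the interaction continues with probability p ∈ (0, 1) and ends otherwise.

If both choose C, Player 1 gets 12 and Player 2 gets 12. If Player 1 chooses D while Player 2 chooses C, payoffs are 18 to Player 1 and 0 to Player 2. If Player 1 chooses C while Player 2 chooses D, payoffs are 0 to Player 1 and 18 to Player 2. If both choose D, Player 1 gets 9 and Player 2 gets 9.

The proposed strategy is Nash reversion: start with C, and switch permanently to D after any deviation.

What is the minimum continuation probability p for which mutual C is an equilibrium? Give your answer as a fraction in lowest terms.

2/3

Expected cooperation value is 12 + p·12 + p²·12 + … = 12/(1−p); deviation gives 18 + p·9/(1−p).
12 ≥ 18(1−p) + 9p ⇒ 9p ≥ 6 ⇒ p ≥ 6/9 = 2/3.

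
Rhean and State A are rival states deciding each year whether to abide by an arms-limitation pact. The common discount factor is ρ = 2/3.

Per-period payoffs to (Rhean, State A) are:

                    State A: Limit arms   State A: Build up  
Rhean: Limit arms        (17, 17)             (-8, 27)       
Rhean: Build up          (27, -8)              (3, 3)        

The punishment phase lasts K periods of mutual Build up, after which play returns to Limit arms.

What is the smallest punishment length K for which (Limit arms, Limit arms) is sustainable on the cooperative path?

2

IC: ρ(1−ρ^K)/(1−ρ) ≥ (27−17)/(17−3) = 5/7.
With ρ = 2/3: need 1 − ρ^K ≥ 5/7·(1−2/3)/(2/3), i.e. ρ^K ≤ 0.6429.
Since (2/3)^1 = 0.6667 and (2/3)^2 = 0.4444, the smallest such K is 2.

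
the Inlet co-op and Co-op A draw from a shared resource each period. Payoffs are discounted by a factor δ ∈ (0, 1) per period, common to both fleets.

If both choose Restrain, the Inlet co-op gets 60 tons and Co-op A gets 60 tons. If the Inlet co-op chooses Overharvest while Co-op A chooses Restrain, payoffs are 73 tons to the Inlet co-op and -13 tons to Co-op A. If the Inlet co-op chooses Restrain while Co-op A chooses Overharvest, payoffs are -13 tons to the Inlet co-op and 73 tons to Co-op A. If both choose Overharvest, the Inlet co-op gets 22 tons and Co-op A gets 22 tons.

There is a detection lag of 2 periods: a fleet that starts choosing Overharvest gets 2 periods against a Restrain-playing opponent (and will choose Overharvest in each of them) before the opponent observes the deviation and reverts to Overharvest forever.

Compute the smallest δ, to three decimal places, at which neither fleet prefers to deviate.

0.505

The best deviation is to choose Overharvest for all 2 undetected periods, earning 73 each, then 22 forever once detected.
Deviation value: 73(1−δ^2)/(1−δ) + 22δ^2/(1−δ); cooperation value: 60/(1−δ).
IC: 60 ≥ 73(1−δ^2) + 22δ^2 = 73 − 51δ^2.
So δ^2 ≥ 13/51, giving δ ≥ (13/51)^(1/2) ≈ 0.505.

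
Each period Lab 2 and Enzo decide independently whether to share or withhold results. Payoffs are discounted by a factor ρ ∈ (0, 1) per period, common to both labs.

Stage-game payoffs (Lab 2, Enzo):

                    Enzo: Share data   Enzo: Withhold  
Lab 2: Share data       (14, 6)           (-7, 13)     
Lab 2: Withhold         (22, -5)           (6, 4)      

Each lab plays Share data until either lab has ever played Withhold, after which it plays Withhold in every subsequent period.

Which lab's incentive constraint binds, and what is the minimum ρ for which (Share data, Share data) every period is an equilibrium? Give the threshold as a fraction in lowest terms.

For Lab 2: deviation gain 22−14 = 8, per-period punishment loss 14−6 = 8. IC gives ρ ≥ 8/16 = 1/2.
For Enzo: gain 7, loss 2 per period, so ρ ≥ 7/9.
The tighter constraint is Enzo's, so cooperation needs ρ ≥ 7/9.

Enzo; ρ ≥ 7/9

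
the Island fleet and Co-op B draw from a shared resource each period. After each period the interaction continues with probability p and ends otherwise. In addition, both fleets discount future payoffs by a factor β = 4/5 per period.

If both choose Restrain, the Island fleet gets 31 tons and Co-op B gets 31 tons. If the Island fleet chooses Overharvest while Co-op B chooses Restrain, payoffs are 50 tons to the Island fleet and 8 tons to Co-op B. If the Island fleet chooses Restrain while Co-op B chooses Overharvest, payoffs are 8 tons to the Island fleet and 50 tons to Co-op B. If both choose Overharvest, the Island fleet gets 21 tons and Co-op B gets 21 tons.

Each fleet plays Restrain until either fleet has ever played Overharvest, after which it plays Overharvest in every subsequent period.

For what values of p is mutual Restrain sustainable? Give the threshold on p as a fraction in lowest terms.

With continuation probability p and discount β, the effective per-period discount factor is βp.
Grim-trigger IC: βp ≥ (50−31)/(50−21) = 19/29.
So p ≥ (19/29)/(4/5) = 95/116.

95/116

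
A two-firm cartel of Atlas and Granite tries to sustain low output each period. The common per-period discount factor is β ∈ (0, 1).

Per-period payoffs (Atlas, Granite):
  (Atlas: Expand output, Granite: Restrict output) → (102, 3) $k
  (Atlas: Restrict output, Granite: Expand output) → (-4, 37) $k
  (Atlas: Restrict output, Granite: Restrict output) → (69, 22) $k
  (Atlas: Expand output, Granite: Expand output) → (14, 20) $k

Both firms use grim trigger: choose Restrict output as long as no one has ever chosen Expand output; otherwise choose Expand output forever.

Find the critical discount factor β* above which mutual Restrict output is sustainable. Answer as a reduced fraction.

For Atlas: deviation gain 102−69 = 33, per-period punishment loss 69−14 = 55. IC gives β ≥ 33/88 = 3/8.
For Granite: gain 15, loss 2 per period, so β ≥ 15/17.
The tighter constraint is Granite's, so cooperation needs β ≥ 15/17.

15/17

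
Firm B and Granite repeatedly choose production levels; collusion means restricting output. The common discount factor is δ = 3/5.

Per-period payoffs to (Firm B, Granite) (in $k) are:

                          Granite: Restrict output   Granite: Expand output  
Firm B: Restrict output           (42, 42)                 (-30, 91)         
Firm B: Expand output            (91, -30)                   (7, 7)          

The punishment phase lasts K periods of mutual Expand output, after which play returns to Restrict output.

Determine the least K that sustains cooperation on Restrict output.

6

No profitable deviation requires (42−7)(δ+…+δ^K) ≥ 91−42, i.e. δ+…+δ^K ≥ 7/5 ≈ 1.4000.
With δ = 3/5, the partial sums are K=1: 0.6000, K=2: 0.9600, K=3: 1.1760, K=4: 1.3056, K=5: 1.3834, K=6: 1.4300.
K = 6 is the first length at which the sum reaches 1.4000.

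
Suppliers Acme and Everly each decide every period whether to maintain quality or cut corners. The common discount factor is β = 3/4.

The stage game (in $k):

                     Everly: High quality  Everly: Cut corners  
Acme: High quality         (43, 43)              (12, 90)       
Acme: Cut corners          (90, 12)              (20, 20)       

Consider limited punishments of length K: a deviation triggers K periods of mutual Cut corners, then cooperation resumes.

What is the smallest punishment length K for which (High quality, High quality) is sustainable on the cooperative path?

IC: β(1−β^K)/(1−β) ≥ (90−43)/(43−20) = 47/23.
With β = 3/4: need 1 − β^K ≥ 47/23·(1−3/4)/(3/4), i.e. β^K ≤ 0.3188.
Since (3/4)^3 = 0.4219 and (3/4)^4 = 0.3164, the smallest such K is 4.

4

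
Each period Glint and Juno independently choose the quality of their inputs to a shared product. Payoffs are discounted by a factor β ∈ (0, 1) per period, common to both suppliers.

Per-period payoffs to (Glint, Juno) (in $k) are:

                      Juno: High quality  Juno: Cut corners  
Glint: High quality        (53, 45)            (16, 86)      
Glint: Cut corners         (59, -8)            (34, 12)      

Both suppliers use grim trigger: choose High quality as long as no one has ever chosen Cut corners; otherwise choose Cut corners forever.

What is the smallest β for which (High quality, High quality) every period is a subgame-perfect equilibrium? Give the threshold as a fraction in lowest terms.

41/74

For Glint: deviation gain 59−53 = 6, per-period punishment loss 53−34 = 19. IC gives β ≥ 6/25.
For Juno: gain 41, loss 33 per period, so β ≥ 41/74.
The tighter constraint is Juno's, so cooperation needs β ≥ 41/74.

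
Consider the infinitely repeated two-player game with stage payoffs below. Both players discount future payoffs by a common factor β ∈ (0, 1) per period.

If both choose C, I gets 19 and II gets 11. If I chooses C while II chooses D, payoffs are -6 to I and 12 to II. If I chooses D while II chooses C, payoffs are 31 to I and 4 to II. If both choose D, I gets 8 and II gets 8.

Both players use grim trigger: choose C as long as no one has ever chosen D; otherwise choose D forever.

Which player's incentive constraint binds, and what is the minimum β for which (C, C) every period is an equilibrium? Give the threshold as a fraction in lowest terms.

For I: deviation gain 31−19 = 12, per-period punishment loss 19−8 = 11. IC gives β ≥ 12/23.
For II: gain 1, loss 3 per period, so β ≥ 1/4.
The tighter constraint is I's, so cooperation needs β ≥ 12/23.

I; β ≥ 12/23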